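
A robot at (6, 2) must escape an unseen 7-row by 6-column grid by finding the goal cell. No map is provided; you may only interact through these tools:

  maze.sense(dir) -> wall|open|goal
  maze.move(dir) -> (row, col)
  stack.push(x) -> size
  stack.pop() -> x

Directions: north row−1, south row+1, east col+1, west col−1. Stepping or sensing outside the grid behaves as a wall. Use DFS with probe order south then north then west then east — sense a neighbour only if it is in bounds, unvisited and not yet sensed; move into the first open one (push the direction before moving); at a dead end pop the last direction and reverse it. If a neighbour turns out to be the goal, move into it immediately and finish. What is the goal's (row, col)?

$ maze.sense north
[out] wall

$ maze.sense west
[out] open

$ stack.push west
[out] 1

$ maze.move west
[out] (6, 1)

$ maze.sense north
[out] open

$ stack.push north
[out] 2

$ maze.move north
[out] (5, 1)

$ maze.sense north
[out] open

$ stack.push north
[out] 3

$ maze.move north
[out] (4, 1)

$ maze.sense north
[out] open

$ stack.push north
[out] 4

$ maze.move north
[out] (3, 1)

$ maze.sense north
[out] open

$ stack.push north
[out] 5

$ maze.move north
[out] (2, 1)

$ maze.sense north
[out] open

$ stack.push north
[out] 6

$ maze.move north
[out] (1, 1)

$ maze.sense north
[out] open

$ stack.push north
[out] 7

$ maze.move north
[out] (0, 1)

$ maze.sense west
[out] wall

$ maze.sense east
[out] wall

$ stack.pop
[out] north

$ maze.move south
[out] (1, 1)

$ maze.sense west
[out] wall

$ maze.sense east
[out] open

$ stack.push east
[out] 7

$ maze.move east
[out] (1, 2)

$ maze.sense south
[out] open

$ stack.push south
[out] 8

$ maze.move south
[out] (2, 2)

$ maze.sense south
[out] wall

$ maze.sense east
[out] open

$ stack.push east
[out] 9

$ maze.move east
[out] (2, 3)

$ maze.sense south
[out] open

$ stack.push south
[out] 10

$ maze.move south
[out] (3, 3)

$ maze.sense south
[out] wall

$ maze.sense east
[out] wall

$ stack.pop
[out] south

$ maze.move north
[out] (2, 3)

$ maze.sense north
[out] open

$ stack.push north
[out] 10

$ maze.move north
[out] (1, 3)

$ maze.sense north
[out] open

$ stack.push north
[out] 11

$ maze.move north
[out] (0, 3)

$ maze.sense east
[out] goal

$ maze.move east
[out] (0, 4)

Answer: (0, 4)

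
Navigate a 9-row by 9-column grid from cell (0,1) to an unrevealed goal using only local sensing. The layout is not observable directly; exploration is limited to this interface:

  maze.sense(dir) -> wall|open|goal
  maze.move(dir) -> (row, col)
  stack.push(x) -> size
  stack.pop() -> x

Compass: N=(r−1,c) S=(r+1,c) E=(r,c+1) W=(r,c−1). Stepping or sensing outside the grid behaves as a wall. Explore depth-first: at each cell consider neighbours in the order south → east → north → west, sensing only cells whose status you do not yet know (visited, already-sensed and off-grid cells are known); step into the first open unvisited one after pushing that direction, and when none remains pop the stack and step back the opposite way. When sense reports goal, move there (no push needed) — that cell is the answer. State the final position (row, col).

>> maze.sense(dir: south)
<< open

>> stack.push(x: south)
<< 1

>> maze.move(dir: south)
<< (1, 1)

>> maze.sense(dir: south)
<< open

>> stack.push(x: south)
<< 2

>> maze.move(dir: south)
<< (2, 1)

>> maze.sense(dir: south)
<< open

>> stack.push(x: south)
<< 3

>> maze.move(dir: south)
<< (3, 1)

>> maze.sense(dir: south)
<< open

>> stack.push(x: south)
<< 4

>> maze.move(dir: south)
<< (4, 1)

>> maze.sense(dir: south)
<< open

>> stack.push(x: south)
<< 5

>> maze.move(dir: south)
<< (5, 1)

>> maze.sense(dir: south)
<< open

>> stack.push(x: south)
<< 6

>> maze.move(dir: south)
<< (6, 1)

>> maze.sense(dir: south)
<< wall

>> maze.sense(dir: east)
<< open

>> stack.push(x: east)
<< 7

>> maze.move(dir: east)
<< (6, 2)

>> maze.sense(dir: south)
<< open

>> stack.push(x: south)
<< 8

>> maze.move(dir: south)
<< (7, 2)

>> maze.sense(dir: south)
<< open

>> stack.push(x: south)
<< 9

>> maze.move(dir: south)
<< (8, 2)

>> maze.sense(dir: east)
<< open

>> stack.push(x: east)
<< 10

>> maze.move(dir: east)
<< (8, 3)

>> maze.sense(dir: east)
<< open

>> stack.push(x: east)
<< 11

>> maze.move(dir: east)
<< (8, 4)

>> maze.sense(dir: east)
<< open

>> stack.push(x: east)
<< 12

>> maze.move(dir: east)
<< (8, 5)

>> maze.sense(dir: east)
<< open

>> stack.push(x: east)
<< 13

>> maze.move(dir: east)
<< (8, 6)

>> maze.sense(dir: east)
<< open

>> stack.push(x: east)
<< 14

>> maze.move(dir: east)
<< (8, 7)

>> maze.sense(dir: east)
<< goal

>> maze.move(dir: east)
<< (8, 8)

Answer: (8, 8)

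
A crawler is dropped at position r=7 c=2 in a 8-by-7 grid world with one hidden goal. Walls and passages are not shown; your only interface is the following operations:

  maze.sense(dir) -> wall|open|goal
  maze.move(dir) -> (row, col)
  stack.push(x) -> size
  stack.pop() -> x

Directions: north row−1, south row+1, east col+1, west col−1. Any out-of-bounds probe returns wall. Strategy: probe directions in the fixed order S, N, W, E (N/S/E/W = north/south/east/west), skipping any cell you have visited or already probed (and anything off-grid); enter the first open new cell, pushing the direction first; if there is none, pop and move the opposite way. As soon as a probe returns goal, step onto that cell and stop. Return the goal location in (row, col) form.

CALL sense[dir=north]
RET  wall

CALL sense[dir=west]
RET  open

CALL push[x=west]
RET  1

CALL move[dir=west]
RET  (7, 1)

CALL sense[dir=north]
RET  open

CALL push[x=north]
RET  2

CALL move[dir=north]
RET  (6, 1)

CALL sense[dir=north]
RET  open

CALL push[x=north]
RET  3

CALL move[dir=north]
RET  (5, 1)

CALL sense[dir=north]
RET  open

CALL push[x=north]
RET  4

CALL move[dir=north]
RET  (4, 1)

CALL sense[dir=north]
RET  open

CALL push[x=north]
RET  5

CALL move[dir=north]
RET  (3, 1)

CALL sense[dir=north]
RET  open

CALL push[x=north]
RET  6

CALL move[dir=north]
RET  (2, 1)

CALL sense[dir=north]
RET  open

CALL push[x=north]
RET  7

CALL move[dir=north]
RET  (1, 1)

CALL sense[dir=north]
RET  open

CALL push[x=north]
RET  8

CALL move[dir=north]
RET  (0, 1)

CALL sense[dir=west]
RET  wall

CALL sense[dir=east]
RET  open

CALL push[x=east]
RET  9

CALL move[dir=east]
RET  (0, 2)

CALL sense[dir=south]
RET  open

CALL push[x=south]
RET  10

CALL move[dir=south]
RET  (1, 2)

CALL sense[dir=south]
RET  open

CALL push[x=south]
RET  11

CALL move[dir=south]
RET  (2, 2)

CALL sense[dir=south]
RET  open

CALL push[x=south]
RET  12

CALL move[dir=south]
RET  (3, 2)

CALL sense[dir=south]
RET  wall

CALL sense[dir=east]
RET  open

CALL push[x=east]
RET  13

CALL move[dir=east]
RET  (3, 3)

CALL sense[dir=south]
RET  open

CALL push[x=south]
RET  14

CALL move[dir=south]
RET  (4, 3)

CALL sense[dir=south]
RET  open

CALL push[x=south]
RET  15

CALL move[dir=south]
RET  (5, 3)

CALL sense[dir=south]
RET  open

CALL push[x=south]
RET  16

CALL move[dir=south]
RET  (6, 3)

CALL sense[dir=south]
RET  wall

CALL sense[dir=east]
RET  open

CALL push[x=east]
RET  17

CALL move[dir=east]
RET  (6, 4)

CALL sense[dir=south]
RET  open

CALL push[x=south]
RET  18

CALL move[dir=south]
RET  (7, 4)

CALL sense[dir=east]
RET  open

CALL push[x=east]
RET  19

CALL move[dir=east]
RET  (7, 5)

CALL sense[dir=north]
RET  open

CALL push[x=north]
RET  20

CALL move[dir=north]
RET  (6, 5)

CALL sense[dir=north]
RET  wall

CALL sense[dir=east]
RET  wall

CALL pop[]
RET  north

CALL move[dir=south]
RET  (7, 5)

CALL sense[dir=east]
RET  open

CALL push[x=east]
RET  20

CALL move[dir=east]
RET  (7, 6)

CALL pop[]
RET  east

CALL move[dir=west]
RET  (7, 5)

CALL pop[]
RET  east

CALL move[dir=west]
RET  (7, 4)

CALL pop[]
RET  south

CALL move[dir=north]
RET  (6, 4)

CALL sense[dir=north]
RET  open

CALL push[x=north]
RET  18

CALL move[dir=north]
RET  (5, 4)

CALL sense[dir=north]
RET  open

CALL push[x=north]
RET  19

CALL move[dir=north]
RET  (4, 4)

CALL sense[dir=north]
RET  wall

CALL sense[dir=east]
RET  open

CALL push[x=east]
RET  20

CALL move[dir=east]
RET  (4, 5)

CALL sense[dir=north]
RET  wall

CALL sense[dir=east]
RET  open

CALL push[x=east]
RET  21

CALL move[dir=east]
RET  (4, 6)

CALL sense[dir=south]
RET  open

CALL push[x=south]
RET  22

CALL move[dir=south]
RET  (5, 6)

CALL pop[]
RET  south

CALL move[dir=north]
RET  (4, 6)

CALL sense[dir=north]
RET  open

CALL push[x=north]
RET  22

CALL move[dir=north]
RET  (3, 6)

CALL sense[dir=north]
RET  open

CALL push[x=north]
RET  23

CALL move[dir=north]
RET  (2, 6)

CALL sense[dir=north]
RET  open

CALL push[x=north]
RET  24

CALL move[dir=north]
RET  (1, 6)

CALL sense[dir=north]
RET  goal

CALL move[dir=north]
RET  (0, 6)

Answer: (0, 6)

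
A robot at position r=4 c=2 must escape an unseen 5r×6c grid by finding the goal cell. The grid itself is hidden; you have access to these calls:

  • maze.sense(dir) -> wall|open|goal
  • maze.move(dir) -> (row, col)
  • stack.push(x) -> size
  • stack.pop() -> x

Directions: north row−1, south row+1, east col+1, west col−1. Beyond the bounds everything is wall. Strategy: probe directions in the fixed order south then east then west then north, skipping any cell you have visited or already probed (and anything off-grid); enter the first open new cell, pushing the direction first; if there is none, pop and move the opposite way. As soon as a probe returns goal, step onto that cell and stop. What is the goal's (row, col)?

→ maze.sense(dir=east)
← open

→ stack.push(x=east)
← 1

→ maze.move(dir=east)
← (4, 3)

→ maze.sense(dir=east)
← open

→ stack.push(x=east)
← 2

→ maze.move(dir=east)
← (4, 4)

→ maze.sense(dir=east)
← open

→ stack.push(x=east)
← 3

→ maze.move(dir=east)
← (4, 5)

→ maze.sense(dir=north)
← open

→ stack.push(x=north)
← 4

→ maze.move(dir=north)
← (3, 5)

→ maze.sense(dir=west)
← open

→ stack.push(x=west)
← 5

→ maze.move(dir=west)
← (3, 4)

→ maze.sense(dir=west)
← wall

→ maze.sense(dir=north)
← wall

→ stack.pop()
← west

→ maze.move(dir=east)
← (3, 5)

→ maze.sense(dir=north)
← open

→ stack.push(x=north)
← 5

→ maze.move(dir=north)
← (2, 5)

→ maze.sense(dir=north)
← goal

→ maze.move(dir=north)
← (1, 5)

Answer: (1, 5)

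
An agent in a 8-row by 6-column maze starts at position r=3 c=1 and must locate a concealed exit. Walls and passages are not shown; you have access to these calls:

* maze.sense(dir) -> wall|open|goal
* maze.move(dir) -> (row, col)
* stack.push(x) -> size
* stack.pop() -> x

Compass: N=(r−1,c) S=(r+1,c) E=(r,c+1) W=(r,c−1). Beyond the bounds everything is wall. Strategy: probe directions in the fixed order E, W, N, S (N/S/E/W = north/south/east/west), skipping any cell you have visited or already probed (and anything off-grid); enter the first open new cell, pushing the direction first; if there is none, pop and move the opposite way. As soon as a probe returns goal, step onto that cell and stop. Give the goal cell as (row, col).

·→ maze.sense(dir→east)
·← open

·→ stack.push(x→east)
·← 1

·→ maze.move(dir→east)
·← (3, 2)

·→ maze.sense(dir→east)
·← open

·→ stack.push(x→east)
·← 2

·→ maze.move(dir→east)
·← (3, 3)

·→ maze.sense(dir→east)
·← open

·→ stack.push(x→east)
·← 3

·→ maze.move(dir→east)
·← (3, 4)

·→ maze.sense(dir→east)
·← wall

·→ maze.sense(dir→north)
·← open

·→ stack.push(x→north)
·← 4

·→ maze.move(dir→north)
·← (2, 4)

·→ maze.sense(dir→east)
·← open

·→ stack.push(x→east)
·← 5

·→ maze.move(dir→east)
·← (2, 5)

·→ maze.sense(dir→north)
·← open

·→ stack.push(x→north)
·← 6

·→ maze.move(dir→north)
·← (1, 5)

·→ maze.sense(dir→west)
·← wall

·→ maze.sense(dir→north)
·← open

·→ stack.push(x→north)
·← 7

·→ maze.move(dir→north)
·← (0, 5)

·→ maze.sense(dir→west)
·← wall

·→ stack.pop()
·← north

·→ maze.move(dir→south)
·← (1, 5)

·→ stack.pop()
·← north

·→ maze.move(dir→south)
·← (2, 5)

·→ stack.pop()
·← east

·→ maze.move(dir→west)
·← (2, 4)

·→ maze.sense(dir→west)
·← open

·→ stack.push(x→west)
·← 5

·→ maze.move(dir→west)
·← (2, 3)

·→ maze.sense(dir→west)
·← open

·→ stack.push(x→west)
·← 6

·→ maze.move(dir→west)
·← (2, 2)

·→ maze.sense(dir→west)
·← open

·→ stack.push(x→west)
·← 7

·→ maze.move(dir→west)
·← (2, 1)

·→ maze.sense(dir→west)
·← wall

·→ maze.sense(dir→north)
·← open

·→ stack.push(x→north)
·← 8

·→ maze.move(dir→north)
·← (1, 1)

·→ maze.sense(dir→east)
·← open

·→ stack.push(x→east)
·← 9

·→ maze.move(dir→east)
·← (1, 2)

·→ maze.sense(dir→east)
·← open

·→ stack.push(x→east)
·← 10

·→ maze.move(dir→east)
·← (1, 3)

·→ maze.sense(dir→north)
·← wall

·→ stack.pop()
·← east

·→ maze.move(dir→west)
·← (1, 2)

·→ maze.sense(dir→north)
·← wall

·→ stack.pop()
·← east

·→ maze.move(dir→west)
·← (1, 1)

·→ maze.sense(dir→west)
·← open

·→ stack.push(x→west)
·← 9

·→ maze.move(dir→west)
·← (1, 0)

·→ maze.sense(dir→north)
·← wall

·→ stack.pop()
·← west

·→ maze.move(dir→east)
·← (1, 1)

·→ maze.sense(dir→north)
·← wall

·→ stack.pop()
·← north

·→ maze.move(dir→south)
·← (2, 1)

·→ stack.pop()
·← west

·→ maze.move(dir→east)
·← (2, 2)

·→ stack.pop()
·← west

·→ maze.move(dir→east)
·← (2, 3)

·→ stack.pop()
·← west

·→ maze.move(dir→east)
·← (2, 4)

·→ stack.pop()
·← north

·→ maze.move(dir→south)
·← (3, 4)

·→ maze.sense(dir→south)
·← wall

·→ stack.pop()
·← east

·→ maze.move(dir→west)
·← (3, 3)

·→ maze.sense(dir→south)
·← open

·→ stack.push(x→south)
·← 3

·→ maze.move(dir→south)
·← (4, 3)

·→ maze.sense(dir→west)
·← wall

·→ maze.sense(dir→south)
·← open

·→ stack.push(x→south)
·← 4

·→ maze.move(dir→south)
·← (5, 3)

·→ maze.sense(dir→east)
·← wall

·→ maze.sense(dir→west)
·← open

·→ stack.push(x→west)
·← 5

·→ maze.move(dir→west)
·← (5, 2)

·→ maze.sense(dir→west)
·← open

·→ stack.push(x→west)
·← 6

·→ maze.move(dir→west)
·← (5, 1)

·→ maze.sense(dir→west)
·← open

·→ stack.push(x→west)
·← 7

·→ maze.move(dir→west)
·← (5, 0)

·→ maze.sense(dir→north)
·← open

·→ stack.push(x→north)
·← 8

·→ maze.move(dir→north)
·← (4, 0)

·→ maze.sense(dir→east)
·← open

·→ stack.push(x→east)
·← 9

·→ maze.move(dir→east)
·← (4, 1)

·→ stack.pop()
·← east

·→ maze.move(dir→west)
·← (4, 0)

·→ maze.sense(dir→north)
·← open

·→ stack.push(x→north)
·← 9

·→ maze.move(dir→north)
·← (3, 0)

·→ stack.pop()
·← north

·→ maze.move(dir→south)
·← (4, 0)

·→ stack.pop()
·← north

·→ maze.move(dir→south)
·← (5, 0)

·→ maze.sense(dir→south)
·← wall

·→ stack.pop()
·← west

·→ maze.move(dir→east)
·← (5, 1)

·→ maze.sense(dir→south)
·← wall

·→ stack.pop()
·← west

·→ maze.move(dir→east)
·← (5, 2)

·→ maze.sense(dir→south)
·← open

·→ stack.push(x→south)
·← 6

·→ maze.move(dir→south)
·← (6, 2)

·→ maze.sense(dir→east)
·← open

·→ stack.push(x→east)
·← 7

·→ maze.move(dir→east)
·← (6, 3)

·→ maze.sense(dir→east)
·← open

·→ stack.push(x→east)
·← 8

·→ maze.move(dir→east)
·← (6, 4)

·→ maze.sense(dir→east)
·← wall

·→ maze.sense(dir→south)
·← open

·→ stack.push(x→south)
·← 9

·→ maze.move(dir→south)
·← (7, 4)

·→ maze.sense(dir→east)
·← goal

·→ maze.move(dir→east)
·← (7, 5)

Answer: (7, 5)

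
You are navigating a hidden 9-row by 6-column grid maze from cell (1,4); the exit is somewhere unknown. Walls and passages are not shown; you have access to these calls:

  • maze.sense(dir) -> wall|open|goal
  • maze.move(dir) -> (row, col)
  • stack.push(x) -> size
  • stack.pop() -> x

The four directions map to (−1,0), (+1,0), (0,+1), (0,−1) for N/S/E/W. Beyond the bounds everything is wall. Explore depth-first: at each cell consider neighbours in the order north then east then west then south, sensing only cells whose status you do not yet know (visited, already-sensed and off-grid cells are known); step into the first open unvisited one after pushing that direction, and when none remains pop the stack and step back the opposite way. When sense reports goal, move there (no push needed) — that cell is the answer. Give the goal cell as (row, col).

# 1. sense(dir=north) == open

# 2. push(x=north) == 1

# 3. move(dir=north) == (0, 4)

# 4. sense(dir=east) == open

# 5. push(x=east) == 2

# 6. move(dir=east) == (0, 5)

# 7. sense(dir=south) == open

# 8. push(x=south) == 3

# 9. move(dir=south) == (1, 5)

# 10. sense(dir=south) == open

# 11. push(x=south) == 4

# 12. move(dir=south) == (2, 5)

# 13. sense(dir=west) == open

# 14. push(x=west) == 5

# 15. move(dir=west) == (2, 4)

# 16. sense(dir=west) == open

# 17. push(x=west) == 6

# 18. move(dir=west) == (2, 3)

# 19. sense(dir=north) == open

# 20. push(x=north) == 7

# 21. move(dir=north) == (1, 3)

# 22. sense(dir=north) == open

# 23. push(x=north) == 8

# 24. move(dir=north) == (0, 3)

# 25. sense(dir=west) == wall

# 26. pop() == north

# 27. move(dir=south) == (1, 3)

# 28. sense(dir=west) == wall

# 29. pop() == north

# 30. move(dir=south) == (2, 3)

# 31. sense(dir=west) == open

# 32. push(x=west) == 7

# 33. move(dir=west) == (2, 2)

# 34. sense(dir=west) == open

# 35. push(x=west) == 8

# 36. move(dir=west) == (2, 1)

# 37. sense(dir=north) == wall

# 38. sense(dir=west) == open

# 39. push(x=west) == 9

# 40. move(dir=west) == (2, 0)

# 41. sense(dir=north) == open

# 42. push(x=north) == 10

# 43. move(dir=north) == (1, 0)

# 44. sense(dir=north) == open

# 45. push(x=north) == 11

# 46. move(dir=north) == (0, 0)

# 47. sense(dir=east) == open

# 48. push(x=east) == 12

# 49. move(dir=east) == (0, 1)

# 50. pop() == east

# 51. move(dir=west) == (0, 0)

# 52. pop() == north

# 53. move(dir=south) == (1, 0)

# 54. pop() == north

# 55. move(dir=south) == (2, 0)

# 56. sense(dir=south) == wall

# 57. pop() == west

# 58. move(dir=east) == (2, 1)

# 59. sense(dir=south) == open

# 60. push(x=south) == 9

# 61. move(dir=south) == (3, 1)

# 62. sense(dir=east) == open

# 63. push(x=east) == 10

# 64. move(dir=east) == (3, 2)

# 65. sense(dir=east) == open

# 66. push(x=east) == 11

# 67. move(dir=east) == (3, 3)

# 68. sense(dir=east) == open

# 69. push(x=east) == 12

# 70. move(dir=east) == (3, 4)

# 71. sense(dir=east) == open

# 72. push(x=east) == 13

# 73. move(dir=east) == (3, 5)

# 74. sense(dir=south) == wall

# 75. pop() == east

# 76. move(dir=west) == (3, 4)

# 77. sense(dir=south) == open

# 78. push(x=south) == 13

# 79. move(dir=south) == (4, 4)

# 80. sense(dir=west) == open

# 81. push(x=west) == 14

# 82. move(dir=west) == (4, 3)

# 83. sense(dir=west) == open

# 84. push(x=west) == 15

# 85. move(dir=west) == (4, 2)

# 86. sense(dir=west) == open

# 87. push(x=west) == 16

# 88. move(dir=west) == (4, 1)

# 89. sense(dir=west) == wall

# 90. sense(dir=south) == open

# 91. push(x=south) == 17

# 92. move(dir=south) == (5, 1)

# 93. sense(dir=east) == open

# 94. push(x=east) == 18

# 95. move(dir=east) == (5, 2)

# 96. sense(dir=east) == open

# 97. push(x=east) == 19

# 98. move(dir=east) == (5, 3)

# 99. sense(dir=east) == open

# 100. push(x=east) == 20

# 101. move(dir=east) == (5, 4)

# 102. sense(dir=east) == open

# 103. push(x=east) == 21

# 104. move(dir=east) == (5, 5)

# 105. sense(dir=south) == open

# 106. push(x=south) == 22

# 107. move(dir=south) == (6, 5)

# 108. sense(dir=west) == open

# 109. push(x=west) == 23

# 110. move(dir=west) == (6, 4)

# 111. sense(dir=west) == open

# 112. push(x=west) == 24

# 113. move(dir=west) == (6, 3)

# 114. sense(dir=west) == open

# 115. push(x=west) == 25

# 116. move(dir=west) == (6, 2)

# 117. sense(dir=west) == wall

# 118. sense(dir=south) == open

# 119. push(x=south) == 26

# 120. move(dir=south) == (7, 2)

# 121. sense(dir=east) == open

# 122. push(x=east) == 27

# 123. move(dir=east) == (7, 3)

# 124. sense(dir=east) == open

# 125. push(x=east) == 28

# 126. move(dir=east) == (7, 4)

# 127. sense(dir=east) == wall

# 128. sense(dir=south) == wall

# 129. pop() == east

# 130. move(dir=west) == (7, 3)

# 131. sense(dir=south) == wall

# 132. pop() == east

# 133. move(dir=west) == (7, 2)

# 134. sense(dir=west) == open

# 135. push(x=west) == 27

# 136. move(dir=west) == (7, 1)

# 137. sense(dir=west) == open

# 138. push(x=west) == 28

# 139. move(dir=west) == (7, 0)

# 140. sense(dir=north) == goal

# 141. move(dir=north) == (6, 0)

Answer: (6, 0)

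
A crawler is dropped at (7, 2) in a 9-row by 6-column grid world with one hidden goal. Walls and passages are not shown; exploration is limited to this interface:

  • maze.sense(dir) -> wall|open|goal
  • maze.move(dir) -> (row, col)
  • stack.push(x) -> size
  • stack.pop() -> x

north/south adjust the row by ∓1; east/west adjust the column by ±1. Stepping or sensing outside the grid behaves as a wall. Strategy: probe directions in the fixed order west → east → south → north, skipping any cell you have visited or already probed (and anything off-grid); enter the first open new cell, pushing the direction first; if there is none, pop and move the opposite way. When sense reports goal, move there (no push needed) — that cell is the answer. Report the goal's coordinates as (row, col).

~$ maze.sense west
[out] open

~$ stack.push west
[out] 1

~$ maze.move west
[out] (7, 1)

~$ maze.sense west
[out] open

~$ stack.push west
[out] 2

~$ maze.move west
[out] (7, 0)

~$ maze.sense south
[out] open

~$ stack.push south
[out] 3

~$ maze.move south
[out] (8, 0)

~$ maze.sense east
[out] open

~$ stack.push east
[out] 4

~$ maze.move east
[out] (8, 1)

~$ maze.sense east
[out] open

~$ stack.push east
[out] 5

~$ maze.move east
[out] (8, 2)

~$ maze.sense east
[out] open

~$ stack.push east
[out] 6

~$ maze.move east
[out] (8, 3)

~$ maze.sense east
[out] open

~$ stack.push east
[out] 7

~$ maze.move east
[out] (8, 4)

~$ maze.sense east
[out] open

~$ stack.push east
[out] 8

~$ maze.move east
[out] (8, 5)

~$ maze.sense north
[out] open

~$ stack.push north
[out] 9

~$ maze.move north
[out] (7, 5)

~$ maze.sense west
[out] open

~$ stack.push west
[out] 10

~$ maze.move west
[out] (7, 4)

~$ maze.sense west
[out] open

~$ stack.push west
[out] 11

~$ maze.move west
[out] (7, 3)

~$ maze.sense north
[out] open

~$ stack.push north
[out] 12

~$ maze.move north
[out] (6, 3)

~$ maze.sense west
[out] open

~$ stack.push west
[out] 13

~$ maze.move west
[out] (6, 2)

~$ maze.sense west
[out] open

~$ stack.push west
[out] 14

~$ maze.move west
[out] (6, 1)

~$ maze.sense west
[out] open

~$ stack.push west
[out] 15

~$ maze.move west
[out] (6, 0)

~$ maze.sense north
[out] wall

~$ stack.pop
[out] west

~$ maze.move east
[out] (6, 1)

~$ maze.sense north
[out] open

~$ stack.push north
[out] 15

~$ maze.move north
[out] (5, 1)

~$ maze.sense east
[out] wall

~$ maze.sense north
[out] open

~$ stack.push north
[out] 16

~$ maze.move north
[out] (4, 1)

~$ maze.sense west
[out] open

~$ stack.push west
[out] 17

~$ maze.move west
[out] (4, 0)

~$ maze.sense north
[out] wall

~$ stack.pop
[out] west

~$ maze.move east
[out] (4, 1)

~$ maze.sense east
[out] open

~$ stack.push east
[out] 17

~$ maze.move east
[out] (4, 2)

~$ maze.sense east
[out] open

~$ stack.push east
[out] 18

~$ maze.move east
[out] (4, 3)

~$ maze.sense east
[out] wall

~$ maze.sense south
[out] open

~$ stack.push south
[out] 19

~$ maze.move south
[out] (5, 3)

~$ maze.sense east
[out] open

~$ stack.push east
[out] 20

~$ maze.move east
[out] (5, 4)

~$ maze.sense east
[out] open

~$ stack.push east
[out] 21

~$ maze.move east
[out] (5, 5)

~$ maze.sense south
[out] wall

~$ maze.sense north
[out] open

~$ stack.push north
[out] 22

~$ maze.move north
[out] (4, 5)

~$ maze.sense north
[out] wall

~$ stack.pop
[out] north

~$ maze.move south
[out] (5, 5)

~$ stack.pop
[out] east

~$ maze.move west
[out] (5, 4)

~$ maze.sense south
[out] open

~$ stack.push south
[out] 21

~$ maze.move south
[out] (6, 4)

~$ stack.pop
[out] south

~$ maze.move north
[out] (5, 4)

~$ stack.pop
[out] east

~$ maze.move west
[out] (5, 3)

~$ stack.pop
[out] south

~$ maze.move north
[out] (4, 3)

~$ maze.sense north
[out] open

~$ stack.push north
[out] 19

~$ maze.move north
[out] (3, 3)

~$ maze.sense west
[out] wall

~$ maze.sense east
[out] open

~$ stack.push east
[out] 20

~$ maze.move east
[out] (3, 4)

~$ maze.sense north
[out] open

~$ stack.push north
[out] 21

~$ maze.move north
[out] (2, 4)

~$ maze.sense west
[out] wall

~$ maze.sense east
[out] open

~$ stack.push east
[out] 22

~$ maze.move east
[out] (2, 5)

~$ maze.sense north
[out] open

~$ stack.push north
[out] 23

~$ maze.move north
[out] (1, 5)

~$ maze.sense west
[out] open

~$ stack.push west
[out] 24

~$ maze.move west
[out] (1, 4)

~$ maze.sense west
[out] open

~$ stack.push west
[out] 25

~$ maze.move west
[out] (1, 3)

~$ maze.sense west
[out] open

~$ stack.push west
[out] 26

~$ maze.move west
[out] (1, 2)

~$ maze.sense west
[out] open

~$ stack.push west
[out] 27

~$ maze.move west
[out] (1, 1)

~$ maze.sense west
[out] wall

~$ maze.sense south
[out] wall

~$ maze.sense north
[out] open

~$ stack.push north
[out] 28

~$ maze.move north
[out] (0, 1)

~$ maze.sense west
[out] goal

~$ maze.move west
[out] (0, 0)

Answer: (0, 0)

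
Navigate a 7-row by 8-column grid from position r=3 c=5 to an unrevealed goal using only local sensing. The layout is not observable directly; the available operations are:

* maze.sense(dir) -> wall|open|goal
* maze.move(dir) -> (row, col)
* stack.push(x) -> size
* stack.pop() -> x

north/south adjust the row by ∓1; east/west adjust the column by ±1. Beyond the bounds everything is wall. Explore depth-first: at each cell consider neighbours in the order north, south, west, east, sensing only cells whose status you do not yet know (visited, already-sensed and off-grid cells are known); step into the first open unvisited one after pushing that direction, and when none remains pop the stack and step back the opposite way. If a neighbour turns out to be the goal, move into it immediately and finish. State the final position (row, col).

>> maze.sense(dir='north')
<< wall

>> maze.sense(dir='south')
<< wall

>> maze.sense(dir='west')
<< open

>> stack.push(x='west')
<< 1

>> maze.move(dir='west')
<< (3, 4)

>> maze.sense(dir='north')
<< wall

>> maze.sense(dir='south')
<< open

>> stack.push(x='south')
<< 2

>> maze.move(dir='south')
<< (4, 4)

>> maze.sense(dir='south')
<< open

>> stack.push(x='south')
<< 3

>> maze.move(dir='south')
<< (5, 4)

>> maze.sense(dir='south')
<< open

>> stack.push(x='south')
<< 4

>> maze.move(dir='south')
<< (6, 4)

>> maze.sense(dir='west')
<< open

>> stack.push(x='west')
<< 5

>> maze.move(dir='west')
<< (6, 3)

>> maze.sense(dir='north')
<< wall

>> maze.sense(dir='west')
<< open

>> stack.push(x='west')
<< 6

>> maze.move(dir='west')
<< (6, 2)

>> maze.sense(dir='north')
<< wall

>> maze.sense(dir='west')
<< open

>> stack.push(x='west')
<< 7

>> maze.move(dir='west')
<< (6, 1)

>> maze.sense(dir='north')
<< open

>> stack.push(x='north')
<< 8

>> maze.move(dir='north')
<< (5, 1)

>> maze.sense(dir='north')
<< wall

>> maze.sense(dir='west')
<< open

>> stack.push(x='west')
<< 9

>> maze.move(dir='west')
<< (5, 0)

>> maze.sense(dir='north')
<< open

>> stack.push(x='north')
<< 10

>> maze.move(dir='north')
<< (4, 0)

>> maze.sense(dir='north')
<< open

>> stack.push(x='north')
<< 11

>> maze.move(dir='north')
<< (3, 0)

>> maze.sense(dir='north')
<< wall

>> maze.sense(dir='east')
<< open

>> stack.push(x='east')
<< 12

>> maze.move(dir='east')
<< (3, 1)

>> maze.sense(dir='north')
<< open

>> stack.push(x='north')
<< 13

>> maze.move(dir='north')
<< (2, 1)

>> maze.sense(dir='north')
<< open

>> stack.push(x='north')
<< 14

>> maze.move(dir='north')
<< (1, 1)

>> maze.sense(dir='north')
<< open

>> stack.push(x='north')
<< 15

>> maze.move(dir='north')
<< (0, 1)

>> maze.sense(dir='west')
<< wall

>> maze.sense(dir='east')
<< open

>> stack.push(x='east')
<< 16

>> maze.move(dir='east')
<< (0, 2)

>> maze.sense(dir='south')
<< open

>> stack.push(x='south')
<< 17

>> maze.move(dir='south')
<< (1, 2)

>> maze.sense(dir='south')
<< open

>> stack.push(x='south')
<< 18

>> maze.move(dir='south')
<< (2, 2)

>> maze.sense(dir='south')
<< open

>> stack.push(x='south')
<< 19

>> maze.move(dir='south')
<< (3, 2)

>> maze.sense(dir='south')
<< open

>> stack.push(x='south')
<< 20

>> maze.move(dir='south')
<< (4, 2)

>> maze.sense(dir='east')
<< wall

>> stack.pop()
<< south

>> maze.move(dir='north')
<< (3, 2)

>> maze.sense(dir='east')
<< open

>> stack.push(x='east')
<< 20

>> maze.move(dir='east')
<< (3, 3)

>> maze.sense(dir='north')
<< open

>> stack.push(x='north')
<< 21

>> maze.move(dir='north')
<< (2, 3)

>> maze.sense(dir='north')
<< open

>> stack.push(x='north')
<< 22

>> maze.move(dir='north')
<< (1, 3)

>> maze.sense(dir='north')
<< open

>> stack.push(x='north')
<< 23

>> maze.move(dir='north')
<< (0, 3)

>> maze.sense(dir='east')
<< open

>> stack.push(x='east')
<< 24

>> maze.move(dir='east')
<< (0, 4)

>> maze.sense(dir='south')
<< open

>> stack.push(x='south')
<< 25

>> maze.move(dir='south')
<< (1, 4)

>> maze.sense(dir='east')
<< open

>> stack.push(x='east')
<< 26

>> maze.move(dir='east')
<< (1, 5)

>> maze.sense(dir='north')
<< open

>> stack.push(x='north')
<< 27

>> maze.move(dir='north')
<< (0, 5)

>> maze.sense(dir='east')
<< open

>> stack.push(x='east')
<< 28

>> maze.move(dir='east')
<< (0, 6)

>> maze.sense(dir='south')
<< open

>> stack.push(x='south')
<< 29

>> maze.move(dir='south')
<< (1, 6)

>> maze.sense(dir='south')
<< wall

>> maze.sense(dir='east')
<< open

>> stack.push(x='east')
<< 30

>> maze.move(dir='east')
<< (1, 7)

>> maze.sense(dir='north')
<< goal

>> maze.move(dir='north')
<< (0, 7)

Answer: (0, 7)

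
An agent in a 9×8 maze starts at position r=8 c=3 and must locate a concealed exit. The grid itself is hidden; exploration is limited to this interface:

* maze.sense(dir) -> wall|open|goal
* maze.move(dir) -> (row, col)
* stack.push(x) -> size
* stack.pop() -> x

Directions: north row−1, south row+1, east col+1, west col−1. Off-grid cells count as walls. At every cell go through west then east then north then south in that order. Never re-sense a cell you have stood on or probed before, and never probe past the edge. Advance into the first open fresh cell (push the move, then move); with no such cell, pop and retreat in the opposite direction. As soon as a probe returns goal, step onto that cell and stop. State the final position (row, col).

>> sense(dir→west)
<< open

>> push(x→west)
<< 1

>> move(dir→west)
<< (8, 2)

>> sense(dir→west)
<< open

>> push(x→west)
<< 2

>> move(dir→west)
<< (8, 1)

>> sense(dir→west)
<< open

>> push(x→west)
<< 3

>> move(dir→west)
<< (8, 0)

>> sense(dir→north)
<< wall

>> pop()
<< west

>> move(dir→east)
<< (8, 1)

>> sense(dir→north)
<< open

>> push(x→north)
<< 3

>> move(dir→north)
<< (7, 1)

>> sense(dir→east)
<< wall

>> sense(dir→north)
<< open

>> push(x→north)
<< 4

>> move(dir→north)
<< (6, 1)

>> sense(dir→west)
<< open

>> push(x→west)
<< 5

>> move(dir→west)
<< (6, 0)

>> sense(dir→north)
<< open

>> push(x→north)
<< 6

>> move(dir→north)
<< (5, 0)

>> sense(dir→east)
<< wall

>> sense(dir→north)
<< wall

>> pop()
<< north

>> move(dir→south)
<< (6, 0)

>> pop()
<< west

>> move(dir→east)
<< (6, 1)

>> sense(dir→east)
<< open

>> push(x→east)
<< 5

>> move(dir→east)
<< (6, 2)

>> sense(dir→east)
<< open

>> push(x→east)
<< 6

>> move(dir→east)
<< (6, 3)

>> sense(dir→east)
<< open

>> push(x→east)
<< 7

>> move(dir→east)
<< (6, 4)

>> sense(dir→east)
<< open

>> push(x→east)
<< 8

>> move(dir→east)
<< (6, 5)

>> sense(dir→east)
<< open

>> push(x→east)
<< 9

>> move(dir→east)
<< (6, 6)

>> sense(dir→east)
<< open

>> push(x→east)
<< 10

>> move(dir→east)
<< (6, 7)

>> sense(dir→north)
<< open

>> push(x→north)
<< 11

>> move(dir→north)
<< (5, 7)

>> sense(dir→west)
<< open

>> push(x→west)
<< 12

>> move(dir→west)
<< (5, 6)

>> sense(dir→west)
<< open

>> push(x→west)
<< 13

>> move(dir→west)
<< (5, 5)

>> sense(dir→west)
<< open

>> push(x→west)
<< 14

>> move(dir→west)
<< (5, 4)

>> sense(dir→west)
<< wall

>> sense(dir→north)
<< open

>> push(x→north)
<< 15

>> move(dir→north)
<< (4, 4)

>> sense(dir→west)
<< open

>> push(x→west)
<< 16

>> move(dir→west)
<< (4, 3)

>> sense(dir→west)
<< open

>> push(x→west)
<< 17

>> move(dir→west)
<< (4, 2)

>> sense(dir→west)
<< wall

>> sense(dir→north)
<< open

>> push(x→north)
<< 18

>> move(dir→north)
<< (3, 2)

>> sense(dir→west)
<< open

>> push(x→west)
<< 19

>> move(dir→west)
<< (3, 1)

>> sense(dir→west)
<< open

>> push(x→west)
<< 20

>> move(dir→west)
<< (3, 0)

>> sense(dir→north)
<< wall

>> pop()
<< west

>> move(dir→east)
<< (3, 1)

>> sense(dir→north)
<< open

>> push(x→north)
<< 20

>> move(dir→north)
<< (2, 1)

>> sense(dir→east)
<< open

>> push(x→east)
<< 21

>> move(dir→east)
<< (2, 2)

>> sense(dir→east)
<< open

>> push(x→east)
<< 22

>> move(dir→east)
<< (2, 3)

>> sense(dir→east)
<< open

>> push(x→east)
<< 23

>> move(dir→east)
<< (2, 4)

>> sense(dir→east)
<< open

>> push(x→east)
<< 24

>> move(dir→east)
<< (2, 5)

>> sense(dir→east)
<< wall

>> sense(dir→north)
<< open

>> push(x→north)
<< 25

>> move(dir→north)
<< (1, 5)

>> sense(dir→west)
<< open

>> push(x→west)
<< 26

>> move(dir→west)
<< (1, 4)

>> sense(dir→west)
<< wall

>> sense(dir→north)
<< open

>> push(x→north)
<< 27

>> move(dir→north)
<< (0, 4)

>> sense(dir→west)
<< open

>> push(x→west)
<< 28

>> move(dir→west)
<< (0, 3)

>> sense(dir→west)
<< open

>> push(x→west)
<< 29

>> move(dir→west)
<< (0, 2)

>> sense(dir→west)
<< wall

>> sense(dir→south)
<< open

>> push(x→south)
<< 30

>> move(dir→south)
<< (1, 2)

>> sense(dir→west)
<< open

>> push(x→west)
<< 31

>> move(dir→west)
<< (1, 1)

>> sense(dir→west)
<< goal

>> move(dir→west)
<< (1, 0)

Answer: (1, 0)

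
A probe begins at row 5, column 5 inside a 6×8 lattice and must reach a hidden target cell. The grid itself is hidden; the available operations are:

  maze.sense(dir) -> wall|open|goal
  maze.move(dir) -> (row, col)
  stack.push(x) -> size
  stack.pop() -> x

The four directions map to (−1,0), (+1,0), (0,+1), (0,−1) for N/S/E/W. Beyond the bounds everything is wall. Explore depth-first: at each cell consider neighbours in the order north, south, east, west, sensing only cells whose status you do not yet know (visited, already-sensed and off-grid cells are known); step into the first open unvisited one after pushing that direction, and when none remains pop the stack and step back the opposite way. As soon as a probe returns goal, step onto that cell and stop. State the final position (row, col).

>>> maze.sense dir→north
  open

>>> stack.push x→north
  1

>>> maze.move dir→north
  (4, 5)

>>> maze.sense dir→north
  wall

>>> maze.sense dir→east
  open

>>> stack.push x→east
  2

>>> maze.move dir→east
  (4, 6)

>>> maze.sense dir→north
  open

>>> stack.push x→north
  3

>>> maze.move dir→north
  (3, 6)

>>> maze.sense dir→north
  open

>>> stack.push x→north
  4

>>> maze.move dir→north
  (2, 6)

>>> maze.sense dir→north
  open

>>> stack.push x→north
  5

>>> maze.move dir→north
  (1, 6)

>>> maze.sense dir→north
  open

>>> stack.push x→north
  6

>>> maze.move dir→north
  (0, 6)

>>> maze.sense dir→east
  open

>>> stack.push x→east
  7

>>> maze.move dir→east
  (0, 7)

>>> maze.sense dir→south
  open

>>> stack.push x→south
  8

>>> maze.move dir→south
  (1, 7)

>>> maze.sense dir→south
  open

>>> stack.push x→south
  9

>>> maze.move dir→south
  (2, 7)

>>> maze.sense dir→south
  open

>>> stack.push x→south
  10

>>> maze.move dir→south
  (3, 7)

>>> maze.sense dir→south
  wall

>>> stack.pop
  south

>>> maze.move dir→north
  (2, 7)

>>> stack.pop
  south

>>> maze.move dir→north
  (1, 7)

>>> stack.pop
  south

>>> maze.move dir→north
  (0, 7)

>>> stack.pop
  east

>>> maze.move dir→west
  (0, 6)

>>> maze.sense dir→west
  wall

>>> stack.pop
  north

>>> maze.move dir→south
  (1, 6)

>>> maze.sense dir→west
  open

>>> stack.push x→west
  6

>>> maze.move dir→west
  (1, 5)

>>> maze.sense dir→south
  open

>>> stack.push x→south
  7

>>> maze.move dir→south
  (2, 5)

>>> maze.sense dir→west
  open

>>> stack.push x→west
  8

>>> maze.move dir→west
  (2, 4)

>>> maze.sense dir→north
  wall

>>> maze.sense dir→south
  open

>>> stack.push x→south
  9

>>> maze.move dir→south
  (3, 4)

>>> maze.sense dir→south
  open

>>> stack.push x→south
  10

>>> maze.move dir→south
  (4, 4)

>>> maze.sense dir→south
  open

>>> stack.push x→south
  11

>>> maze.move dir→south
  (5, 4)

>>> maze.sense dir→west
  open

>>> stack.push x→west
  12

>>> maze.move dir→west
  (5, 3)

>>> maze.sense dir→north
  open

>>> stack.push x→north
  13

>>> maze.move dir→north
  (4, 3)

>>> maze.sense dir→north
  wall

>>> maze.sense dir→west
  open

>>> stack.push x→west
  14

>>> maze.move dir→west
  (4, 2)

>>> maze.sense dir→north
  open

>>> stack.push x→north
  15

>>> maze.move dir→north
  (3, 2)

>>> maze.sense dir→north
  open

>>> stack.push x→north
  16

>>> maze.move dir→north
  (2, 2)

>>> maze.sense dir→north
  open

>>> stack.push x→north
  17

>>> maze.move dir→north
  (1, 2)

>>> maze.sense dir→north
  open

>>> stack.push x→north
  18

>>> maze.move dir→north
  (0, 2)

>>> maze.sense dir→east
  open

>>> stack.push x→east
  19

>>> maze.move dir→east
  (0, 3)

>>> maze.sense dir→south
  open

>>> stack.push x→south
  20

>>> maze.move dir→south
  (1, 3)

>>> maze.sense dir→south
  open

>>> stack.push x→south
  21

>>> maze.move dir→south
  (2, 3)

>>> stack.pop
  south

>>> maze.move dir→north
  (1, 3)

>>> stack.pop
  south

>>> maze.move dir→north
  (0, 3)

>>> maze.sense dir→east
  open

>>> stack.push x→east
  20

>>> maze.move dir→east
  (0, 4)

>>> stack.pop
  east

>>> maze.move dir→west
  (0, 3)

>>> stack.pop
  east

>>> maze.move dir→west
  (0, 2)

>>> maze.sense dir→west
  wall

>>> stack.pop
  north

>>> maze.move dir→south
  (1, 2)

>>> maze.sense dir→west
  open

>>> stack.push x→west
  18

>>> maze.move dir→west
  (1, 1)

>>> maze.sense dir→south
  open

>>> stack.push x→south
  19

>>> maze.move dir→south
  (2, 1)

>>> maze.sense dir→south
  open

>>> stack.push x→south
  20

>>> maze.move dir→south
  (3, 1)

>>> maze.sense dir→south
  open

>>> stack.push x→south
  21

>>> maze.move dir→south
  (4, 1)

>>> maze.sense dir→south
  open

>>> stack.push x→south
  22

>>> maze.move dir→south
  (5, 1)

>>> maze.sense dir→east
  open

>>> stack.push x→east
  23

>>> maze.move dir→east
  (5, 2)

>>> stack.pop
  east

>>> maze.move dir→west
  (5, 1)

>>> maze.sense dir→west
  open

>>> stack.push x→west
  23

>>> maze.move dir→west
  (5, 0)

>>> maze.sense dir→north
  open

>>> stack.push x→north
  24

>>> maze.move dir→north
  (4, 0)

>>> maze.sense dir→north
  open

>>> stack.push x→north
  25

>>> maze.move dir→north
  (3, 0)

>>> maze.sense dir→north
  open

>>> stack.push x→north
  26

>>> maze.move dir→north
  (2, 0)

>>> maze.sense dir→north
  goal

>>> maze.move dir→north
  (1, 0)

Answer: (1, 0)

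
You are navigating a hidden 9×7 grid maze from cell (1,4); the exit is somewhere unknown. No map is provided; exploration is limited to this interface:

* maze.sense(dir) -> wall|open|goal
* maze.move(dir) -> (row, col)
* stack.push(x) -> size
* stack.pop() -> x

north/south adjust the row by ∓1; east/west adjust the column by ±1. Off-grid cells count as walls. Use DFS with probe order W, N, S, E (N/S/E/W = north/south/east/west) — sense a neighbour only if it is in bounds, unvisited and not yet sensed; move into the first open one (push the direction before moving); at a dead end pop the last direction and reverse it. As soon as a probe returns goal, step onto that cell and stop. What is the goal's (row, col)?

==> sense(dir: west)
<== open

==> push(x: west)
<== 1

==> move(dir: west)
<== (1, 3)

==> sense(dir: west)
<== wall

==> sense(dir: north)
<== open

==> push(x: north)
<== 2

==> move(dir: north)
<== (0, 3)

==> sense(dir: west)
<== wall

==> sense(dir: east)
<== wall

==> pop()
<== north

==> move(dir: south)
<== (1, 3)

==> sense(dir: south)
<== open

==> push(x: south)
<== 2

==> move(dir: south)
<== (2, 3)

==> sense(dir: west)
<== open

==> push(x: west)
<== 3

==> move(dir: west)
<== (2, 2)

==> sense(dir: west)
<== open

==> push(x: west)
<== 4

==> move(dir: west)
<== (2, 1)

==> sense(dir: west)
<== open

==> push(x: west)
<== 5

==> move(dir: west)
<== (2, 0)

==> sense(dir: north)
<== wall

==> sense(dir: south)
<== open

==> push(x: south)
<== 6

==> move(dir: south)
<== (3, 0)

==> sense(dir: south)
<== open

==> push(x: south)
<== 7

==> move(dir: south)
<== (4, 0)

==> sense(dir: south)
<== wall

==> sense(dir: east)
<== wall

==> pop()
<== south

==> move(dir: north)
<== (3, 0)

==> sense(dir: east)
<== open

==> push(x: east)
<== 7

==> move(dir: east)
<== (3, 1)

==> sense(dir: east)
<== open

==> push(x: east)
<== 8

==> move(dir: east)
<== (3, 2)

==> sense(dir: south)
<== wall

==> sense(dir: east)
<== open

==> push(x: east)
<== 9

==> move(dir: east)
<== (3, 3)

==> sense(dir: south)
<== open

==> push(x: south)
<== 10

==> move(dir: south)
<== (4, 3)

==> sense(dir: south)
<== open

==> push(x: south)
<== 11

==> move(dir: south)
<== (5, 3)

==> sense(dir: west)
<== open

==> push(x: west)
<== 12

==> move(dir: west)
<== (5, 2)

==> sense(dir: west)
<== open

==> push(x: west)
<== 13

==> move(dir: west)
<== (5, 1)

==> sense(dir: south)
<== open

==> push(x: south)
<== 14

==> move(dir: south)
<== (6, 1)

==> sense(dir: west)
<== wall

==> sense(dir: south)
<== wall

==> sense(dir: east)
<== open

==> push(x: east)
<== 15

==> move(dir: east)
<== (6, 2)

==> sense(dir: south)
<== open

==> push(x: south)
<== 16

==> move(dir: south)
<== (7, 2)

==> sense(dir: south)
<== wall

==> sense(dir: east)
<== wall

==> pop()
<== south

==> move(dir: north)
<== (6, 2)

==> sense(dir: east)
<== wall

==> pop()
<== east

==> move(dir: west)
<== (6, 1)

==> pop()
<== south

==> move(dir: north)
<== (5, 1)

==> pop()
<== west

==> move(dir: east)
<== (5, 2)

==> pop()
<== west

==> move(dir: east)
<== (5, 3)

==> sense(dir: east)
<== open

==> push(x: east)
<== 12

==> move(dir: east)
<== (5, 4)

==> sense(dir: north)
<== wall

==> sense(dir: south)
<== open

==> push(x: south)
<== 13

==> move(dir: south)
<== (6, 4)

==> sense(dir: south)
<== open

==> push(x: south)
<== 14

==> move(dir: south)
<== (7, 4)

==> sense(dir: south)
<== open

==> push(x: south)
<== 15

==> move(dir: south)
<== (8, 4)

==> sense(dir: west)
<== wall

==> sense(dir: east)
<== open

==> push(x: east)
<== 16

==> move(dir: east)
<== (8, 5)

==> sense(dir: north)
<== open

==> push(x: north)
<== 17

==> move(dir: north)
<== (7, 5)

==> sense(dir: north)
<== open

==> push(x: north)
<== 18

==> move(dir: north)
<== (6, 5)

==> sense(dir: north)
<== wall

==> sense(dir: east)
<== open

==> push(x: east)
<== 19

==> move(dir: east)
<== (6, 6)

==> sense(dir: north)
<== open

==> push(x: north)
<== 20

==> move(dir: north)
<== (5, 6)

==> sense(dir: north)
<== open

==> push(x: north)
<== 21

==> move(dir: north)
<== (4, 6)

==> sense(dir: west)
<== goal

==> move(dir: west)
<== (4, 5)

Answer: (4, 5)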